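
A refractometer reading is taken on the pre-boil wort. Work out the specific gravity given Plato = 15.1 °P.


SG = 259/(259 − P)
SG = 259/(259 − 15.1)

1.0619


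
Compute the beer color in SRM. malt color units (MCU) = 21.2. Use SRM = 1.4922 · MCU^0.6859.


SRM = 1.4922 · 21.2^0.6859

12.1216 SRM


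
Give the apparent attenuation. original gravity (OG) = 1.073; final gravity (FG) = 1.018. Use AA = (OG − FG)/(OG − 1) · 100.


AA = (1.073 − 1.018)/(1.073 − 1) · 100

75.3425 %


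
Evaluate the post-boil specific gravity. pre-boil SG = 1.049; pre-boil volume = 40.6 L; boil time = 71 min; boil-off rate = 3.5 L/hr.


V_post = V_pre − rate·(t/60);  SG_post = 1 + (SG_pre−1)·V_pre/V_post
V_post = 40.6 − 3.5·(71/60) = 36.4583
SG_post = 1 + (1.049 − 1)·40.6/36.4583

1.0546


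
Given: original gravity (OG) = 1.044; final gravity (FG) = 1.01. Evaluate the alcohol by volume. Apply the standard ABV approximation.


ABV = (OG − FG) · 131.25
ABV = (1.044 − 1.01) · 131.25

4.4625 % ABV


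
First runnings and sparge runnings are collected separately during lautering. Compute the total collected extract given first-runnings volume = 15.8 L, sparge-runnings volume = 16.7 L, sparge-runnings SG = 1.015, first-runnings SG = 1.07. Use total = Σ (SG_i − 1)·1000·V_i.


first = (1.07 − 1)·1000·15.8 = 1106.0000
sparge = (1.015 − 1)·1000·16.7 = 250.5000
total = 1106.0000 + 250.5000

1356.5000 gravity·L


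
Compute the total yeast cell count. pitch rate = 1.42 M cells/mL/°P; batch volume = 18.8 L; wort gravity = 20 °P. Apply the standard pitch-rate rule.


cells (billions) = rate · V_L · °P
cells = 1.42 · 18.8 · 20

533.9200 billion cells


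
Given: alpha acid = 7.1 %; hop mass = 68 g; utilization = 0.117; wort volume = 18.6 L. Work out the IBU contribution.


IBU = (α/100)·mass·U·1000 / V
IBU = (7.1/100)·68·0.117·1000 / 18.6

30.3697 IBU


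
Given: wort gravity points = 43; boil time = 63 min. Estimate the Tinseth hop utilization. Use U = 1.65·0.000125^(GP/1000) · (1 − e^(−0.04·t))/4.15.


bigness = 1.65·0.000125^(43/1000) = 1.1211
boil_factor = (1 − e^(−0.04·63))/4.15 = 0.2216
U = 1.1211 · 0.2216

0.2484


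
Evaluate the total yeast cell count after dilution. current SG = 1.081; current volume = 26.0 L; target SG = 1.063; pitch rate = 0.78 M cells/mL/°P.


V_w = V·((SG_c−1)/(SG_t−1)−1);  °P = 259 − 259/SG_t;  cells = rate·(V+V_w)·°P
V_w = 26.0·((1.081−1)/(1.063−1)−1) = 7.4286
V_final = 26.0 + 7.4286 = 33.4286
°P = 259 − 259/1.063 = 15.3500
cells = 0.78·33.4286·15.3500

400.2391 billion cells


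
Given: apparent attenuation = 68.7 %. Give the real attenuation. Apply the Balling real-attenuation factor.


RA = AA · 0.8192
RA = 68.7 · 0.8192

56.2790 %


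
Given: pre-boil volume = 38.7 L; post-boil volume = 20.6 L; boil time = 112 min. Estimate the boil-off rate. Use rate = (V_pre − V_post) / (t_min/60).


rate = (38.7 − 20.6) / (112/60)

9.6964 L/hr


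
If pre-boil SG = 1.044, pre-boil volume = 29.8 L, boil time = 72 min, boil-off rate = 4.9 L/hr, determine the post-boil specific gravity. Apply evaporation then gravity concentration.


V_post = V_pre − rate·(t/60);  SG_post = 1 + (SG_pre−1)·V_pre/V_post
V_post = 29.8 − 4.9·(72/60) = 23.9200
SG_post = 1 + (1.044 − 1)·29.8/23.9200

1.0548


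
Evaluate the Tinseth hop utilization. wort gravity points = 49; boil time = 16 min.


U = 1.65·0.000125^(GP/1000) · (1 − e^(−0.04·t))/4.15
bigness = 1.65·0.000125^(49/1000) = 1.0623
boil_factor = (1 − e^(−0.04·16))/4.15 = 0.1139
U = 1.0623 · 0.1139

0.1210


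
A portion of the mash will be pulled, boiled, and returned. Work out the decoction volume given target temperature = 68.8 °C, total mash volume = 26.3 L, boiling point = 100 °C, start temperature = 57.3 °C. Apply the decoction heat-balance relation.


V_dec = V_total·(T_target − T_start)/(T_boil − T_start)
V_dec = 26.3·(68.8 − 57.3)/(100 − 57.3)

7.0831 L


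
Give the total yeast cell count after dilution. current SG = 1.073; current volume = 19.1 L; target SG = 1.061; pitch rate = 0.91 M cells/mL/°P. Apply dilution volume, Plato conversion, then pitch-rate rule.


V_w = V·((SG_c−1)/(SG_t−1)−1);  °P = 259 − 259/SG_t;  cells = rate·(V+V_w)·°P
V_w = 19.1·((1.073−1)/(1.061−1)−1) = 3.7574
V_final = 19.1 + 3.7574 = 22.8574
°P = 259 − 259/1.061 = 14.8907
cells = 0.91·22.8574·14.8907

309.7291 billion cells


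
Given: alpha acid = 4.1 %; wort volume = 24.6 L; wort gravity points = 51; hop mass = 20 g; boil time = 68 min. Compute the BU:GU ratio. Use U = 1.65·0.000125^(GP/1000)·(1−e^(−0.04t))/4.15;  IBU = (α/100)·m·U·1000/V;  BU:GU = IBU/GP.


U = 1.65·0.000125^(51/1000)·(1−e^(−0.04·68))/4.15 = 0.2348
IBU = (4.1/100)·20·0.2348·1000/24.6 = 7.8282
BU:GU = 7.8282/51

0.1535


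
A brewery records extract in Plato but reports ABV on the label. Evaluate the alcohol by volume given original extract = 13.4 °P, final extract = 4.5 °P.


SG = 259/(259 − P);  ABV = (OG − FG)·131.25
OG = 259/(259 − 13.4) = 1.0546
FG = 259/(259 − 4.5) = 1.0177
ABV = (1.0546 − 1.0177)·131.25

4.8403 % ABV


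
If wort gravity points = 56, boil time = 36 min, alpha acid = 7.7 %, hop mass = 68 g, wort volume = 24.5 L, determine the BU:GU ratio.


U = 1.65·0.000125^(GP/1000)·(1−e^(−0.04t))/4.15;  IBU = (α/100)·m·U·1000/V;  BU:GU = IBU/GP
U = 1.65·0.000125^(56/1000)·(1−e^(−0.04·36))/4.15 = 0.1834
IBU = (7.7/100)·68·0.1834·1000/24.5 = 39.1978
BU:GU = 39.1978/56

0.7000


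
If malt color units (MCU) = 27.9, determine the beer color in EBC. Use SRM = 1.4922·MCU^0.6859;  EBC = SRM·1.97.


SRM = 1.4922·27.9^0.6859 = 14.6341
EBC = 14.6341·1.97

28.8292 EBC


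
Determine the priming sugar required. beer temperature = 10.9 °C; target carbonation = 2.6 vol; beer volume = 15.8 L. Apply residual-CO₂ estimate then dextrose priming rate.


residual = 14.695·(0.01821 + 0.09011·e^(−0.04·T));  sugar = (target − residual)·4.0·V
residual = 14.695·(0.01821 + 0.09011·e^(−0.04·10.9)) = 1.1238
sugar = (2.6 − 1.1238)·4.0·15.8

93.2942 g


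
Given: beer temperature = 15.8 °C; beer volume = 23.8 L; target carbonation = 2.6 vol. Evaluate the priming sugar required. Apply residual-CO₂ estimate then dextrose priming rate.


residual = 14.695·(0.01821 + 0.09011·e^(−0.04·T));  sugar = (target − residual)·4.0·V
residual = 14.695·(0.01821 + 0.09011·e^(−0.04·15.8)) = 0.9714
sugar = (2.6 − 0.9714)·4.0·23.8

155.0401 g


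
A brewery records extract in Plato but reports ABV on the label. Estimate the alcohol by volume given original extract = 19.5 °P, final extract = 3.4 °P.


SG = 259/(259 − P);  ABV = (OG − FG)·131.25
OG = 259/(259 − 19.5) = 1.0814
FG = 259/(259 − 3.4) = 1.0133
ABV = (1.0814 − 1.0133)·131.25

8.9404 % ABV


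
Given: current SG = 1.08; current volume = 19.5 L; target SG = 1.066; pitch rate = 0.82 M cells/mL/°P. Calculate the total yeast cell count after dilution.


V_w = V·((SG_c−1)/(SG_t−1)−1);  °P = 259 − 259/SG_t;  cells = rate·(V+V_w)·°P
V_w = 19.5·((1.08−1)/(1.066−1)−1) = 4.1364
V_final = 19.5 + 4.1364 = 23.6364
°P = 259 − 259/1.066 = 16.0356
cells = 0.82·23.6364·16.0356

310.8000 billion cells


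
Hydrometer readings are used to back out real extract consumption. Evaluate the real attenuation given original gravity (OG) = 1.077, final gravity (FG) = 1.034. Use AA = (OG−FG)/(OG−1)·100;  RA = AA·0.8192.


AA = (1.077 − 1.034)/(1.077 − 1)·100 = 55.8442
RA = 55.8442·0.8192

45.7475 %


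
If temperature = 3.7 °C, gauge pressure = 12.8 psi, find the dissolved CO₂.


vols = (P + 14.695)·(0.01821 + 0.09011·e^(−0.04·T))
vols = (12.8 + 14.695)·(0.01821 + 0.09011·e^(−0.04·3.7))

2.6374 volumes


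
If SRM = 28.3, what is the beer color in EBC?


EBC = SRM · 1.97
EBC = 28.3 · 1.97

55.7510 EBC


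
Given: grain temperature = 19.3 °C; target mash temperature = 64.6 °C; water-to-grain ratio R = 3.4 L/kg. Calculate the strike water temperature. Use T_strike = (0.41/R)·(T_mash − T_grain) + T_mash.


T_strike = (0.41/3.4)·(64.6 − 19.3) + 64.6

70.0626 °C


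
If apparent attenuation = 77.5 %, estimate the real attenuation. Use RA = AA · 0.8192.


RA = 77.5 · 0.8192

63.4880 %


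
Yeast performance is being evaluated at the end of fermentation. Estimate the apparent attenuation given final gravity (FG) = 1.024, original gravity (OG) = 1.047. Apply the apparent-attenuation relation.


AA = (OG − FG)/(OG − 1) · 100
AA = (1.047 − 1.024)/(1.047 − 1) · 100

48.9362 %


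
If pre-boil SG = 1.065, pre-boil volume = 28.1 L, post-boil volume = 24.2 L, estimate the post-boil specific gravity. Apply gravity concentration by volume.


SG_post = 1 + (SG_pre − 1)·V_pre/V_post
pts_pre = (1.065 − 1)·1000 = 65.0000
pts_post = 65.0000·28.1/24.2 = 75.4752
SG_post = 1 + 75.4752/1000

1.0755


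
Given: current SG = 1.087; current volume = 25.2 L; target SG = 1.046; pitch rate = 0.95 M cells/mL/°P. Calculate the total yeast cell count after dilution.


V_w = V·((SG_c−1)/(SG_t−1)−1);  °P = 259 − 259/SG_t;  cells = rate·(V+V_w)·°P
V_w = 25.2·((1.087−1)/(1.046−1)−1) = 22.4609
V_final = 25.2 + 22.4609 = 47.6609
°P = 259 − 259/1.046 = 11.3901
cells = 0.95·47.6609·11.3901

515.7170 billion cells


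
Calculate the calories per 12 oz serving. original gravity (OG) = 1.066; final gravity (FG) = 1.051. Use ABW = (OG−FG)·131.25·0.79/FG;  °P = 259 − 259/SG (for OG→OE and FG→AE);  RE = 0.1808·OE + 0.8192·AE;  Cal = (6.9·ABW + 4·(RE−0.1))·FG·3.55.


ABW = (1.066 − 1.051)·131.25·0.79/1.051 = 1.4798
OE = 259 − 259/1.066 = 16.0356 °P
AE = 259 − 259/1.051 = 12.5680 °P
RE = 0.1808·16.0356 + 0.8192·12.5680 = 13.1950 °P
Cal = (6.9·1.4798 + 4·(13.1950−0.1))·1.051·3.55

233.5294 kcal


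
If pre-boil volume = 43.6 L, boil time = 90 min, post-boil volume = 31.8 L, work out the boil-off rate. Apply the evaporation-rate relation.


rate = (V_pre − V_post) / (t_min/60)
rate = (43.6 − 31.8) / (90/60)

7.8667 L/hr


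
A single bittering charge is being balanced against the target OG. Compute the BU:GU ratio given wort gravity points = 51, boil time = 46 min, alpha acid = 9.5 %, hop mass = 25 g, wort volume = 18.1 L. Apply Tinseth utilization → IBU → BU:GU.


U = 1.65·0.000125^(GP/1000)·(1−e^(−0.04t))/4.15;  IBU = (α/100)·m·U·1000/V;  BU:GU = IBU/GP
U = 1.65·0.000125^(51/1000)·(1−e^(−0.04·46))/4.15 = 0.2115
IBU = (9.5/100)·25·0.2115·1000/18.1 = 27.7494
BU:GU = 27.7494/51

0.5441


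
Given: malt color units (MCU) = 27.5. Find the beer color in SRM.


SRM = 1.4922 · MCU^0.6859
SRM = 1.4922 · 27.5^0.6859

14.4899 SRM


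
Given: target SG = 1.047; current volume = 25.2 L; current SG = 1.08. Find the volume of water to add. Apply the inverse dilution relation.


V_water = V·((SG_curr − 1)/(SG_target − 1) − 1)
V_water = 25.2·((1.08 − 1)/(1.047 − 1) − 1)

17.6936 L


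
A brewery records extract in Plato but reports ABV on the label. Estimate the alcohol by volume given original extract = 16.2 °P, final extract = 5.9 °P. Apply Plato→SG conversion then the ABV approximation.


SG = 259/(259 − P);  ABV = (OG − FG)·131.25
OG = 259/(259 − 16.2) = 1.0667
FG = 259/(259 − 5.9) = 1.0233
ABV = (1.0667 − 1.0233)·131.25

5.6976 % ABV


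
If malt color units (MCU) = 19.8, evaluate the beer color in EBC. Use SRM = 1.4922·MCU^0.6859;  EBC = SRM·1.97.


SRM = 1.4922·19.8^0.6859 = 11.5667
EBC = 11.5667·1.97

22.7864 EBC


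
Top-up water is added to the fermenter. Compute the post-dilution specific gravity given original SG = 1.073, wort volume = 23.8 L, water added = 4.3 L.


SG_new = 1 + (SG_old − 1)·V_old/(V_old + V_water)
pts = (1.073 − 1)·1000·23.8/(23.8 + 4.3) = 61.8292
SG_new = 1 + 61.8292/1000

1.0618


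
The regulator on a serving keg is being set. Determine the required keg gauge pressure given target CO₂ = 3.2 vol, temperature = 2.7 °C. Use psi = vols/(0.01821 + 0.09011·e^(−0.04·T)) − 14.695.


psi = 3.2/(0.01821 + 0.09011·e^(−0.04·2.7)) − 14.695

17.5972 psi


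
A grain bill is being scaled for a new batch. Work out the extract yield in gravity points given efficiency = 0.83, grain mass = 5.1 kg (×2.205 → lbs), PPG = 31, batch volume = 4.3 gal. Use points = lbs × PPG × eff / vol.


lbs = 5.1 × 2.205 = 11.2455
points = 11.2455 × 31 × 0.83 / 4.3

67.2899 points


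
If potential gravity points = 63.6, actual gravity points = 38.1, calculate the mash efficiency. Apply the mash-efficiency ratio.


efficiency = actual / potential × 100
efficiency = 38.1 / 63.6 × 100

59.9057 %


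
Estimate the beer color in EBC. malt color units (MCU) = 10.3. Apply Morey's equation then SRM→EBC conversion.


SRM = 1.4922·MCU^0.6859;  EBC = SRM·1.97
SRM = 1.4922·10.3^0.6859 = 7.3881
EBC = 7.3881·1.97

14.5545 EBC


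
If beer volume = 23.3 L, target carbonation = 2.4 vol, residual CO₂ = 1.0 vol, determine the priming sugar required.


sugar = (target − residual)·4.0·V
sugar = (2.4 − 1.0)·4.0·23.3

130.4800 g


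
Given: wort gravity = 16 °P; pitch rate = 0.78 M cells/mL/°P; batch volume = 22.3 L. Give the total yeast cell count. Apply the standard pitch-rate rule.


cells (billions) = rate · V_L · °P
cells = 0.78 · 22.3 · 16

278.3040 billion cells


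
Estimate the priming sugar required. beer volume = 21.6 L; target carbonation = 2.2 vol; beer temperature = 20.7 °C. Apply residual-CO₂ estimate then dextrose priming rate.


residual = 14.695·(0.01821 + 0.09011·e^(−0.04·T));  sugar = (target − residual)·4.0·V
residual = 14.695·(0.01821 + 0.09011·e^(−0.04·20.7)) = 0.8462
sugar = (2.2 − 0.8462)·4.0·21.6

116.9723 g


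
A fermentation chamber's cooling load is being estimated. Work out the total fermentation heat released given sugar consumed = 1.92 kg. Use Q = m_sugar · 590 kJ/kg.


Q = 1.92 · 590

1132.8000 kJ


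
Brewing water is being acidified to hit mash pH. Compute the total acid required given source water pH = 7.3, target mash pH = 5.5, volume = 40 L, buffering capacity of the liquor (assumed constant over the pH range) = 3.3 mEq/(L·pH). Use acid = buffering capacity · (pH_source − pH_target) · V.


acid = 3.3 · (7.3 − 5.5) · 40

237.6000 mEq


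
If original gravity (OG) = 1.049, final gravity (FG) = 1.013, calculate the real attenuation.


AA = (OG−FG)/(OG−1)·100;  RA = AA·0.8192
AA = (1.049 − 1.013)/(1.049 − 1)·100 = 73.4694
RA = 73.4694·0.8192

60.1861 %


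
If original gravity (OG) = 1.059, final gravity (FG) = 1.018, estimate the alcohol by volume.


ABV = (OG − FG) · 131.25
ABV = (1.059 − 1.018) · 131.25

5.3812 % ABV


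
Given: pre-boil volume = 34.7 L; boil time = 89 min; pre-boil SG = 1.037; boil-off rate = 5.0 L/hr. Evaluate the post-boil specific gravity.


V_post = V_pre − rate·(t/60);  SG_post = 1 + (SG_pre−1)·V_pre/V_post
V_post = 34.7 − 5.0·(89/60) = 27.2833
SG_post = 1 + (1.037 − 1)·34.7/27.2833

1.0471


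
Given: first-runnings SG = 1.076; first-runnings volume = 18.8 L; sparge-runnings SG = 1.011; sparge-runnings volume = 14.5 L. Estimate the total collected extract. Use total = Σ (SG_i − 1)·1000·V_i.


first = (1.076 − 1)·1000·18.8 = 1428.8000
sparge = (1.011 − 1)·1000·14.5 = 159.5000
total = 1428.8000 + 159.5000

1588.3000 gravity·L


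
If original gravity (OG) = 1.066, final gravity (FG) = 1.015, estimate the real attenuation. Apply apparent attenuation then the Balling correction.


AA = (OG−FG)/(OG−1)·100;  RA = AA·0.8192
AA = (1.066 − 1.015)/(1.066 − 1)·100 = 77.2727
RA = 77.2727·0.8192

63.3018 %


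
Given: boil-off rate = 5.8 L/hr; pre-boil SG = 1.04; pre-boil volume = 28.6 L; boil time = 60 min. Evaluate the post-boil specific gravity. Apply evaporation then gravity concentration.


V_post = V_pre − rate·(t/60);  SG_post = 1 + (SG_pre−1)·V_pre/V_post
V_post = 28.6 − 5.8·(60/60) = 22.8000
SG_post = 1 + (1.04 − 1)·28.6/22.8000

1.0502


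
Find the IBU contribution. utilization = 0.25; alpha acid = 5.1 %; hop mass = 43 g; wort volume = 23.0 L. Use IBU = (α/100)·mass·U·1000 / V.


IBU = (5.1/100)·43·0.25·1000 / 23.0

23.8370 IBU


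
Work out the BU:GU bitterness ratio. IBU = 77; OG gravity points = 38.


BU:GU = IBU / OG_points
BU:GU = 77 / 38

2.0263


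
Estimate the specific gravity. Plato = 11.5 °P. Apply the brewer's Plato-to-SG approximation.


SG = 259/(259 − P)
SG = 259/(259 − 11.5)

1.0465


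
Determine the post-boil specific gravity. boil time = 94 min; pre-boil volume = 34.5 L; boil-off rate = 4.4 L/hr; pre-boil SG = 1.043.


V_post = V_pre − rate·(t/60);  SG_post = 1 + (SG_pre−1)·V_pre/V_post
V_post = 34.5 − 4.4·(94/60) = 27.6067
SG_post = 1 + (1.043 − 1)·34.5/27.6067

1.0537


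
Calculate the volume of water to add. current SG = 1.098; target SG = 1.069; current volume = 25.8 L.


V_water = V·((SG_curr − 1)/(SG_target − 1) − 1)
V_water = 25.8·((1.098 − 1)/(1.069 − 1) − 1)

10.8435 L


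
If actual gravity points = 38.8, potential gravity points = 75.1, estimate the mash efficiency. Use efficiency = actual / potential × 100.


efficiency = 38.8 / 75.1 × 100

51.6644 %


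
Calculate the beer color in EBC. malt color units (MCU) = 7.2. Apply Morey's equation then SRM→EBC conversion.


SRM = 1.4922·MCU^0.6859;  EBC = SRM·1.97
SRM = 1.4922·7.2^0.6859 = 5.7792
EBC = 5.7792·1.97

11.3851 EBC


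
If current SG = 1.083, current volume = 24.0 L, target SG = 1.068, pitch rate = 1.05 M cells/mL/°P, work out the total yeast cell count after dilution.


V_w = V·((SG_c−1)/(SG_t−1)−1);  °P = 259 − 259/SG_t;  cells = rate·(V+V_w)·°P
V_w = 24.0·((1.083−1)/(1.068−1)−1) = 5.2941
V_final = 24.0 + 5.2941 = 29.2941
°P = 259 − 259/1.068 = 16.4906
cells = 1.05·29.2941·16.4906

507.2326 billion cells


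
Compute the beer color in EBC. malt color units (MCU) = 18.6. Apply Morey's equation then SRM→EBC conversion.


SRM = 1.4922·MCU^0.6859;  EBC = SRM·1.97
SRM = 1.4922·18.6^0.6859 = 11.0812
EBC = 11.0812·1.97

21.8299 EBC


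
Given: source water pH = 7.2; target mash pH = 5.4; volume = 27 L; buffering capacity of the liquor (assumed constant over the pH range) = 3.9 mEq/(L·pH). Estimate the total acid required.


acid = buffering capacity · (pH_source − pH_target) · V
acid = 3.9 · (7.2 − 5.4) · 27

189.5400 mEq


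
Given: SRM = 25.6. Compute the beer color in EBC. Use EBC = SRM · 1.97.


EBC = 25.6 · 1.97

50.4320 EBC


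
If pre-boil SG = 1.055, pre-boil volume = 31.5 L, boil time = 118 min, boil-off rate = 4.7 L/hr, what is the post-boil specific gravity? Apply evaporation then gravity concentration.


V_post = V_pre − rate·(t/60);  SG_post = 1 + (SG_pre−1)·V_pre/V_post
V_post = 31.5 − 4.7·(118/60) = 22.2567
SG_post = 1 + (1.055 − 1)·31.5/22.2567

1.0778


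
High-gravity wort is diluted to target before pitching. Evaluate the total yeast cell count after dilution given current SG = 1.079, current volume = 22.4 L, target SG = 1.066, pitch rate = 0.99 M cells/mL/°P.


V_w = V·((SG_c−1)/(SG_t−1)−1);  °P = 259 − 259/SG_t;  cells = rate·(V+V_w)·°P
V_w = 22.4·((1.079−1)/(1.066−1)−1) = 4.4121
V_final = 22.4 + 4.4121 = 26.8121
°P = 259 − 259/1.066 = 16.0356
cells = 0.99·26.8121·16.0356

425.6502 billion cells


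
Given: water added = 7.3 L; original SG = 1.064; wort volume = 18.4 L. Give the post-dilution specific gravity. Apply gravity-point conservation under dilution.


SG_new = 1 + (SG_old − 1)·V_old/(V_old + V_water)
pts = (1.064 − 1)·1000·18.4/(18.4 + 7.3) = 45.8210
SG_new = 1 + 45.8210/1000

1.0458


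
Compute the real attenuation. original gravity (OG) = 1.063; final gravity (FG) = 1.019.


AA = (OG−FG)/(OG−1)·100;  RA = AA·0.8192
AA = (1.063 − 1.019)/(1.063 − 1)·100 = 69.8413
RA = 69.8413·0.8192

57.2140 %


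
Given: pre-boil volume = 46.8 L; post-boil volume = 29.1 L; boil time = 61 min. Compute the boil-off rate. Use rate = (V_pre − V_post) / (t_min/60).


rate = (46.8 − 29.1) / (61/60)

17.4098 L/hr


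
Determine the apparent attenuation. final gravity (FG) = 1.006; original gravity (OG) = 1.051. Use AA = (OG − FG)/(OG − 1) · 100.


AA = (1.051 − 1.006)/(1.051 − 1) · 100

88.2353 %


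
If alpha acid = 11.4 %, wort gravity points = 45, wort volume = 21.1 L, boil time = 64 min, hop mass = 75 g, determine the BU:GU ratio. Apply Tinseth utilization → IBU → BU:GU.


U = 1.65·0.000125^(GP/1000)·(1−e^(−0.04t))/4.15;  IBU = (α/100)·m·U·1000/V;  BU:GU = IBU/GP
U = 1.65·0.000125^(45/1000)·(1−e^(−0.04·64))/4.15 = 0.2448
IBU = (11.4/100)·75·0.2448·1000/21.1 = 99.2062
BU:GU = 99.2062/45

2.2046


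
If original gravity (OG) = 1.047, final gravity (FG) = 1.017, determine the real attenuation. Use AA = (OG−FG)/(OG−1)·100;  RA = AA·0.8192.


AA = (1.047 − 1.017)/(1.047 − 1)·100 = 63.8298
RA = 63.8298·0.8192

52.2894 %


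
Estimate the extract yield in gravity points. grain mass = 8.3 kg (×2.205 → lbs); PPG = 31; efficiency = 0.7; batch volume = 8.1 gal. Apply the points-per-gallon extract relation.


points = lbs × PPG × eff / vol
lbs = 8.3 × 2.205 = 18.3015
points = 18.3015 × 31 × 0.7 / 8.1

49.0299 points


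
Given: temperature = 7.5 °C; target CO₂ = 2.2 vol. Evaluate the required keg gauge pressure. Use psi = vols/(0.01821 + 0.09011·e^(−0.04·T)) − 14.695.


psi = 2.2/(0.01821 + 0.09011·e^(−0.04·7.5)) − 14.695

11.1980 psi


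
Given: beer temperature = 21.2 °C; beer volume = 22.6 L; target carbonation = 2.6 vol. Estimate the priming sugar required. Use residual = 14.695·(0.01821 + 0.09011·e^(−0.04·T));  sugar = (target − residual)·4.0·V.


residual = 14.695·(0.01821 + 0.09011·e^(−0.04·21.2)) = 0.8347
sugar = (2.6 − 0.8347)·4.0·22.6

159.5833 g


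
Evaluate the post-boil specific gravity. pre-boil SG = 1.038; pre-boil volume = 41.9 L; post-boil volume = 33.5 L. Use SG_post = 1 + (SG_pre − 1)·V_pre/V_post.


pts_pre = (1.038 − 1)·1000 = 38.0000
pts_post = 38.0000·41.9/33.5 = 47.5284
SG_post = 1 + 47.5284/1000

1.0475


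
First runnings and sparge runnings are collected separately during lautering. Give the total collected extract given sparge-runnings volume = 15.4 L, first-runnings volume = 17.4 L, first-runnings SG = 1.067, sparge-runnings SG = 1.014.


total = Σ (SG_i − 1)·1000·V_i
first = (1.067 − 1)·1000·17.4 = 1165.8000
sparge = (1.014 − 1)·1000·15.4 = 215.6000
total = 1165.8000 + 215.6000

1381.4000 gravity·L


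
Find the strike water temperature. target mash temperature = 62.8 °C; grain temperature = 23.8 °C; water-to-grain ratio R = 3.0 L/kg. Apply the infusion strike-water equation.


T_strike = (0.41/R)·(T_mash − T_grain) + T_mash
T_strike = (0.41/3.0)·(62.8 − 23.8) + 62.8

68.1300 °C


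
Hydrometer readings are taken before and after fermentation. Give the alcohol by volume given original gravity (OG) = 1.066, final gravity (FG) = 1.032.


ABV = (OG − FG) · 131.25
ABV = (1.066 − 1.032) · 131.25

4.4625 % ABV


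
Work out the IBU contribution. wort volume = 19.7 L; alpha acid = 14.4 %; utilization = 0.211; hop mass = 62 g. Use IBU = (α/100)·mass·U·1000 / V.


IBU = (14.4/100)·62·0.211·1000 / 19.7

95.6248 IBU


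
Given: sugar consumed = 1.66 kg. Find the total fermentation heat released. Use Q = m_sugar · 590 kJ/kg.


Q = 1.66 · 590

979.4000 kJ


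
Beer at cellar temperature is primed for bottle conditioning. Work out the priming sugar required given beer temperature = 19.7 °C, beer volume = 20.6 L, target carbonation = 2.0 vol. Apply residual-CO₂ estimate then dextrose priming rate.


residual = 14.695·(0.01821 + 0.09011·e^(−0.04·T));  sugar = (target − residual)·4.0·V
residual = 14.695·(0.01821 + 0.09011·e^(−0.04·19.7)) = 0.8698
sugar = (2.0 − 0.8698)·4.0·20.6

93.1314 g


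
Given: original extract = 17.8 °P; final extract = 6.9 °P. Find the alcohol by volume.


SG = 259/(259 − P);  ABV = (OG − FG)·131.25
OG = 259/(259 − 17.8) = 1.0738
FG = 259/(259 − 6.9) = 1.0274
ABV = (1.0738 − 1.0274)·131.25

6.0936 % ABV


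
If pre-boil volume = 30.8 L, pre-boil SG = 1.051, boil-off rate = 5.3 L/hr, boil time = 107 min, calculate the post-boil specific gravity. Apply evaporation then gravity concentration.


V_post = V_pre − rate·(t/60);  SG_post = 1 + (SG_pre−1)·V_pre/V_post
V_post = 30.8 − 5.3·(107/60) = 21.3483
SG_post = 1 + (1.051 − 1)·30.8/21.3483

1.0736


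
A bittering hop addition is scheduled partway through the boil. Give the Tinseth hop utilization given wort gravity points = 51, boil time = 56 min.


U = 1.65·0.000125^(GP/1000) · (1 − e^(−0.04·t))/4.15
bigness = 1.65·0.000125^(51/1000) = 1.0433
boil_factor = (1 − e^(−0.04·56))/4.15 = 0.2153
U = 1.0433 · 0.2153

0.2246


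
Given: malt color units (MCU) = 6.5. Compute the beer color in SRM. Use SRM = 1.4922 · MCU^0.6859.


SRM = 1.4922 · 6.5^0.6859

5.3877 SRM


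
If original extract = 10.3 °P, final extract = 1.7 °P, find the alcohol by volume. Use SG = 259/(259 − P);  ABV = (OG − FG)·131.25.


OG = 259/(259 − 10.3) = 1.0414
FG = 259/(259 − 1.7) = 1.0066
ABV = (1.0414 − 1.0066)·131.25

4.5686 % ABV


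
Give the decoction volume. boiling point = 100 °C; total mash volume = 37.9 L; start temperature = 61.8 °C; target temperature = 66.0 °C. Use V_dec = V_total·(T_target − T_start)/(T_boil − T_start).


V_dec = 37.9·(66.0 − 61.8)/(100 − 61.8)

4.1670 L


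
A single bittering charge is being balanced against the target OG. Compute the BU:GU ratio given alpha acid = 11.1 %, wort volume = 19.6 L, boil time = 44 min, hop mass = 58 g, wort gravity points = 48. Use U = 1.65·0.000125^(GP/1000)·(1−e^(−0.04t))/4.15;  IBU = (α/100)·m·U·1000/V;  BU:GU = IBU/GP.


U = 1.65·0.000125^(48/1000)·(1−e^(−0.04·44))/4.15 = 0.2138
IBU = (11.1/100)·58·0.2138·1000/19.6 = 70.2408
BU:GU = 70.2408/48

1.4633


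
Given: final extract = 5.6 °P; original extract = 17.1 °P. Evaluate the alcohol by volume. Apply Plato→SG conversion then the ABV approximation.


SG = 259/(259 − P);  ABV = (OG − FG)·131.25
OG = 259/(259 − 17.1) = 1.0707
FG = 259/(259 − 5.6) = 1.0221
ABV = (1.0707 − 1.0221)·131.25

6.3776 % ABV


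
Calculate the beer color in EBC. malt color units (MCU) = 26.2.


SRM = 1.4922·MCU^0.6859;  EBC = SRM·1.97
SRM = 1.4922·26.2^0.6859 = 14.0165
EBC = 14.0165·1.97

27.6125 EBC


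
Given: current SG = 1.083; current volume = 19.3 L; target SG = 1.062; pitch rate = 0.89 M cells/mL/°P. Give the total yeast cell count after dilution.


V_w = V·((SG_c−1)/(SG_t−1)−1);  °P = 259 − 259/SG_t;  cells = rate·(V+V_w)·°P
V_w = 19.3·((1.083−1)/(1.062−1)−1) = 6.5371
V_final = 19.3 + 6.5371 = 25.8371
°P = 259 − 259/1.062 = 15.1205
cells = 0.89·25.8371·15.1205

347.6968 billion cells


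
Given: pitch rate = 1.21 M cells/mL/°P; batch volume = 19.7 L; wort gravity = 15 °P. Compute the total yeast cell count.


cells (billions) = rate · V_L · °P
cells = 1.21 · 19.7 · 15

357.5550 billion cells


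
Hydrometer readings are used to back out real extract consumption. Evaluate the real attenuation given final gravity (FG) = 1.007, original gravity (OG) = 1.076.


AA = (OG−FG)/(OG−1)·100;  RA = AA·0.8192
AA = (1.076 − 1.007)/(1.076 − 1)·100 = 90.7895
RA = 90.7895·0.8192

74.3747 %


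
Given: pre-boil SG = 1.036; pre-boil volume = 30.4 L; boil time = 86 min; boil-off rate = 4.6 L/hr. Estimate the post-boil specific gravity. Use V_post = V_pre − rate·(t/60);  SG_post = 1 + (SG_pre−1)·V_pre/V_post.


V_post = 30.4 − 4.6·(86/60) = 23.8067
SG_post = 1 + (1.036 − 1)·30.4/23.8067

1.0460


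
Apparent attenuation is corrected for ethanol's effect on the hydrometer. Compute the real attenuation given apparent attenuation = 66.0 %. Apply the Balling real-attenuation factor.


RA = AA · 0.8192
RA = 66.0 · 0.8192

54.0672 %


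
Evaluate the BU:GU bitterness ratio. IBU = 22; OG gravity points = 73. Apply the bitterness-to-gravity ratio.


BU:GU = IBU / OG_points
BU:GU = 22 / 73

0.3014


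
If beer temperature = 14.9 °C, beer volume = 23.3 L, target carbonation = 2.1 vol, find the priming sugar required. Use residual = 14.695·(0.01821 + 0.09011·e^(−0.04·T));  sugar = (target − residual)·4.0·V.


residual = 14.695·(0.01821 + 0.09011·e^(−0.04·14.9)) = 0.9972
sugar = (2.1 − 0.9972)·4.0·23.3

102.7785 g


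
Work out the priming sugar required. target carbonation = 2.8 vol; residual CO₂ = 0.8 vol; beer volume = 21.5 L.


sugar = (target − residual)·4.0·V
sugar = (2.8 − 0.8)·4.0·21.5

172.0000 g


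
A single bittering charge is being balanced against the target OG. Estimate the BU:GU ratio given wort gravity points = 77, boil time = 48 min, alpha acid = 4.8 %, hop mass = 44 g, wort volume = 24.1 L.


U = 1.65·0.000125^(GP/1000)·(1−e^(−0.04t))/4.15;  IBU = (α/100)·m·U·1000/V;  BU:GU = IBU/GP
U = 1.65·0.000125^(77/1000)·(1−e^(−0.04·48))/4.15 = 0.1698
IBU = (4.8/100)·44·0.1698·1000/24.1 = 14.8841
BU:GU = 14.8841/77

0.1933


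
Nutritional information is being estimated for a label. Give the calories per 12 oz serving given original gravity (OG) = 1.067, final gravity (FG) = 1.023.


ABW = (OG−FG)·131.25·0.79/FG;  °P = 259 − 259/SG (for OG→OE and FG→AE);  RE = 0.1808·OE + 0.8192·AE;  Cal = (6.9·ABW + 4·(RE−0.1))·FG·3.55
ABW = (1.067 − 1.023)·131.25·0.79/1.023 = 4.4597
OE = 259 − 259/1.067 = 16.2634 °P
AE = 259 − 259/1.023 = 5.8231 °P
RE = 0.1808·16.2634 + 0.8192·5.8231 = 7.7107 °P
Cal = (6.9·4.4597 + 4·(7.7107−0.1))·1.023·3.55

222.3095 kcal


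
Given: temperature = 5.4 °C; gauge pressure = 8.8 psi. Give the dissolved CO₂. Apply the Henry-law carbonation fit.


vols = (P + 14.695)·(0.01821 + 0.09011·e^(−0.04·T))
vols = (8.8 + 14.695)·(0.01821 + 0.09011·e^(−0.04·5.4))

2.1337 volumes


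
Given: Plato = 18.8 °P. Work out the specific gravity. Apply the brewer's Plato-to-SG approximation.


SG = 259/(259 − P)
SG = 259/(259 − 18.8)

1.0783


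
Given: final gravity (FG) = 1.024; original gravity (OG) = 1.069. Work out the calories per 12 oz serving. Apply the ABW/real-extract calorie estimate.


ABW = (OG−FG)·131.25·0.79/FG;  °P = 259 − 259/SG (for OG→OE and FG→AE);  RE = 0.1808·OE + 0.8192·AE;  Cal = (6.9·ABW + 4·(RE−0.1))·FG·3.55
ABW = (1.069 − 1.024)·131.25·0.79/1.024 = 4.5566
OE = 259 − 259/1.069 = 16.7175 °P
AE = 259 − 259/1.024 = 6.0703 °P
RE = 0.1808·16.7175 + 0.8192·6.0703 = 7.9953 °P
Cal = (6.9·4.5566 + 4·(7.9953−0.1))·1.024·3.55

229.0964 kcal


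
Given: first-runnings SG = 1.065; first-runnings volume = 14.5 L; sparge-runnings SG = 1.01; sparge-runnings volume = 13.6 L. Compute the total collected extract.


total = Σ (SG_i − 1)·1000·V_i
first = (1.065 − 1)·1000·14.5 = 942.5000
sparge = (1.01 − 1)·1000·13.6 = 136.0000
total = 942.5000 + 136.0000

1078.5000 gravity·L


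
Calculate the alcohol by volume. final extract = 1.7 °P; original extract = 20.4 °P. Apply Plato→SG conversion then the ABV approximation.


SG = 259/(259 − P);  ABV = (OG − FG)·131.25
OG = 259/(259 − 20.4) = 1.0855
FG = 259/(259 − 1.7) = 1.0066
ABV = (1.0855 − 1.0066)·131.25

10.3545 % ABV


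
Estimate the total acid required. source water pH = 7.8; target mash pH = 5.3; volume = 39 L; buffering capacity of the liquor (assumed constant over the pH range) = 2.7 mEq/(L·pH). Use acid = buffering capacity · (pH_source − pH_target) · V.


acid = 2.7 · (7.8 − 5.3) · 39

263.2500 mEq


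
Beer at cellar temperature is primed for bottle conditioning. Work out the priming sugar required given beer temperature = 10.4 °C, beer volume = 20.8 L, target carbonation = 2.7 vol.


residual = 14.695·(0.01821 + 0.09011·e^(−0.04·T));  sugar = (target − residual)·4.0·V
residual = 14.695·(0.01821 + 0.09011·e^(−0.04·10.4)) = 1.1411
sugar = (2.7 − 1.1411)·4.0·20.8

129.6986 g


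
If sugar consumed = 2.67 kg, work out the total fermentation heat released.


Q = m_sugar · 590 kJ/kg
Q = 2.67 · 590

1575.3000 kJ


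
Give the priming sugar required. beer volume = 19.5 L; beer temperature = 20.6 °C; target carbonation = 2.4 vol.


residual = 14.695·(0.01821 + 0.09011·e^(−0.04·T));  sugar = (target − residual)·4.0·V
residual = 14.695·(0.01821 + 0.09011·e^(−0.04·20.6)) = 0.8485
sugar = (2.4 − 0.8485)·4.0·19.5

121.0191 g


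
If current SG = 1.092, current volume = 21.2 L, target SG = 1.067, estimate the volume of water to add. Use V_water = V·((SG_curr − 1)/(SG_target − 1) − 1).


V_water = 21.2·((1.092 − 1)/(1.067 − 1) − 1)

7.9104 L


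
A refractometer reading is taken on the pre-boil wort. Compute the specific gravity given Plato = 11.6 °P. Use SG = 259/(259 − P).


SG = 259/(259 − 11.6)

1.0469


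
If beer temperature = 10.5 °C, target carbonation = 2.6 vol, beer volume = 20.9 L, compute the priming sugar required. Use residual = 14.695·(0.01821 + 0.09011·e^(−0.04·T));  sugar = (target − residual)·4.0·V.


residual = 14.695·(0.01821 + 0.09011·e^(−0.04·10.5)) = 1.1376
sugar = (2.6 − 1.1376)·4.0·20.9

122.2537 g


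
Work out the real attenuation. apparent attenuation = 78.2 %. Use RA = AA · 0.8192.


RA = 78.2 · 0.8192

64.0614 %


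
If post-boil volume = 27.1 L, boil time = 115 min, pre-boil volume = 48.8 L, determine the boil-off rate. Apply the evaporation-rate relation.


rate = (V_pre − V_post) / (t_min/60)
rate = (48.8 − 27.1) / (115/60)

11.3217 L/hr


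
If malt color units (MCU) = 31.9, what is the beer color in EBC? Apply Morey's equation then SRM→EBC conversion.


SRM = 1.4922·MCU^0.6859;  EBC = SRM·1.97
SRM = 1.4922·31.9^0.6859 = 16.0427
EBC = 16.0427·1.97

31.6041 EBC


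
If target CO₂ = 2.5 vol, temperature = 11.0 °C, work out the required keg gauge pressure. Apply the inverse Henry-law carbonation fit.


psi = vols/(0.01821 + 0.09011·e^(−0.04·T)) − 14.695
psi = 2.5/(0.01821 + 0.09011·e^(−0.04·11.0)) − 14.695

18.0944 psi


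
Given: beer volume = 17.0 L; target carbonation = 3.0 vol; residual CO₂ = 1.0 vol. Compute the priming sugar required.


sugar = (target − residual)·4.0·V
sugar = (3.0 − 1.0)·4.0·17.0

136.0000 g


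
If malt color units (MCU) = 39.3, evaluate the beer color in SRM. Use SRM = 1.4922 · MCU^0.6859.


SRM = 1.4922 · 39.3^0.6859

18.5106 SRM


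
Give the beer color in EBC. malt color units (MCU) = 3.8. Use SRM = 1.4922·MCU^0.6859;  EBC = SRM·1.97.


SRM = 1.4922·3.8^0.6859 = 3.7282
EBC = 3.7282·1.97

7.3446 EBC


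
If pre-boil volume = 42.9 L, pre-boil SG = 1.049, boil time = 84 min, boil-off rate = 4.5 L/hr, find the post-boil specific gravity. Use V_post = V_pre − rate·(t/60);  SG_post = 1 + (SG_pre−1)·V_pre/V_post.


V_post = 42.9 − 4.5·(84/60) = 36.6000
SG_post = 1 + (1.049 − 1)·42.9/36.6000

1.0574


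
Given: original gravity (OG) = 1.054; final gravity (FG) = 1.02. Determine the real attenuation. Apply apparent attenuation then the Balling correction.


AA = (OG−FG)/(OG−1)·100;  RA = AA·0.8192
AA = (1.054 − 1.02)/(1.054 − 1)·100 = 62.9630
RA = 62.9630·0.8192

51.5793 %


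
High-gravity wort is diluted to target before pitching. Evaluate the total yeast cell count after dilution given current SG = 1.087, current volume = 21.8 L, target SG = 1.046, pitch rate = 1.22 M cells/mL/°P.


V_w = V·((SG_c−1)/(SG_t−1)−1);  °P = 259 − 259/SG_t;  cells = rate·(V+V_w)·°P
V_w = 21.8·((1.087−1)/(1.046−1)−1) = 19.4304
V_final = 21.8 + 19.4304 = 41.2304
°P = 259 − 259/1.046 = 11.3901
cells = 1.22·41.2304·11.3901

572.9328 billion cells


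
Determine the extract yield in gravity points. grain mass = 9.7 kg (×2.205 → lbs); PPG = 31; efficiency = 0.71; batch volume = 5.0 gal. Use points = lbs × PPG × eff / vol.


lbs = 9.7 × 2.205 = 21.3885
points = 21.3885 × 31 × 0.71 / 5.0

94.1522 points


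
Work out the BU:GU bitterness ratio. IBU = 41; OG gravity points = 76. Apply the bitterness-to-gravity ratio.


BU:GU = IBU / OG_points
BU:GU = 41 / 76

0.5395


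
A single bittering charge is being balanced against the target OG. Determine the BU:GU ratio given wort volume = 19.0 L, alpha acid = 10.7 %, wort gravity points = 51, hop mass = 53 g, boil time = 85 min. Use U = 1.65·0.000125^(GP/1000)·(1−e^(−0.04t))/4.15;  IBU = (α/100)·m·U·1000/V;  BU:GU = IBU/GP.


U = 1.65·0.000125^(51/1000)·(1−e^(−0.04·85))/4.15 = 0.2430
IBU = (10.7/100)·53·0.2430·1000/19.0 = 72.5342
BU:GU = 72.5342/51

1.4222


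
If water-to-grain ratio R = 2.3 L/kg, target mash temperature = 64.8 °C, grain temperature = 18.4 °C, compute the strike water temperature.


T_strike = (0.41/R)·(T_mash − T_grain) + T_mash
T_strike = (0.41/2.3)·(64.8 − 18.4) + 64.8

73.0713 °C


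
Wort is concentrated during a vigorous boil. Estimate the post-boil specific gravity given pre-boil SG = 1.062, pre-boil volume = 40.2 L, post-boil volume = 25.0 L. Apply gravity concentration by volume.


SG_post = 1 + (SG_pre − 1)·V_pre/V_post
pts_pre = (1.062 − 1)·1000 = 62.0000
pts_post = 62.0000·40.2/25.0 = 99.6960
SG_post = 1 + 99.6960/1000

1.0997


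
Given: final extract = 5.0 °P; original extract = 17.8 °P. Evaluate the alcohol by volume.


SG = 259/(259 − P);  ABV = (OG − FG)·131.25
OG = 259/(259 − 17.8) = 1.0738
FG = 259/(259 − 5.0) = 1.0197
ABV = (1.0738 − 1.0197)·131.25

7.1023 % ABV


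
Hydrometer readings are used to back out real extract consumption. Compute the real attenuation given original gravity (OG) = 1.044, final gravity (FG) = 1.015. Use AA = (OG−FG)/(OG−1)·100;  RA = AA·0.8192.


AA = (1.044 − 1.015)/(1.044 − 1)·100 = 65.9091
RA = 65.9091·0.8192

53.9927 %


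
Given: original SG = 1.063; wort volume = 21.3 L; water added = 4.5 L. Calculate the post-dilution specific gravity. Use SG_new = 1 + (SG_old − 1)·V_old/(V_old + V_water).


pts = (1.063 − 1)·1000·21.3/(21.3 + 4.5) = 52.0116
SG_new = 1 + 52.0116/1000

1.0520


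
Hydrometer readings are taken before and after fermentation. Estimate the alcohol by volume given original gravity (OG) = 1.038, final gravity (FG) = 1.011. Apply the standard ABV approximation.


ABV = (OG − FG) · 131.25
ABV = (1.038 − 1.011) · 131.25

3.5438 % ABV


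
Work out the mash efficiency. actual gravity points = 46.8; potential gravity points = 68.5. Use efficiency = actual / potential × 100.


efficiency = 46.8 / 68.5 × 100

68.3212 %


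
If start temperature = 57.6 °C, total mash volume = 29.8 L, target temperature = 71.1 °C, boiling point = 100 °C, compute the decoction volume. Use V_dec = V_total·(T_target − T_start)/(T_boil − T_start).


V_dec = 29.8·(71.1 − 57.6)/(100 − 57.6)

9.4882 L


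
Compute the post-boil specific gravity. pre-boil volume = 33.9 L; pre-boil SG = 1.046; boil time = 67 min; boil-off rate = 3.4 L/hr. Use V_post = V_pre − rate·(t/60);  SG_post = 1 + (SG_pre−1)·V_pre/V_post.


V_post = 33.9 − 3.4·(67/60) = 30.1033
SG_post = 1 + (1.046 − 1)·33.9/30.1033

1.0518
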